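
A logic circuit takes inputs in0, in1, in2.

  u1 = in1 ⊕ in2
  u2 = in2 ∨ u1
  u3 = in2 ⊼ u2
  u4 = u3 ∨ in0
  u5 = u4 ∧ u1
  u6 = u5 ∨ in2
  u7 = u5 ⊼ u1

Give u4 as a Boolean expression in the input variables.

(in2 ⊼ (in2 ∨ (in1 ⊕ in2))) ∨ in0

u1 = in1 ⊕ in2
u2 = in2 ∨ u1 = in2 ∨ (in1 ⊕ in2)
u3 = in2 ⊼ u2 = in2 ⊼ (in2 ∨ (in1 ⊕ in2))
u4 = u3 ∨ in0 = (in2 ⊼ (in2 ∨ (in1 ⊕ in2))) ∨ in0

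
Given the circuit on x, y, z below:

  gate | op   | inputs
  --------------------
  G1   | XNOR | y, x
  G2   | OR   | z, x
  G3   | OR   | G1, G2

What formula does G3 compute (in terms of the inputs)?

G1 = y XNOR x
G2 = z OR x
G3 = G1 OR G2 = (y XNOR x) OR (z OR x)

(y XNOR x) OR (z OR x)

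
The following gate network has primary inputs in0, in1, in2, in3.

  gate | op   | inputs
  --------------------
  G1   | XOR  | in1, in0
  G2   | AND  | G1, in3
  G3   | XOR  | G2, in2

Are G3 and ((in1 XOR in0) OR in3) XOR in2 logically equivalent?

No

G1 = in1 XOR in0
G2 = G1 AND in3 = (in1 XOR in0) AND in3
G3 = G2 XOR in2 = ((in1 XOR in0) AND in3) XOR in2
At in0=0, in1=0, in2=0, in3=1: circuit gives 0, formula gives 1.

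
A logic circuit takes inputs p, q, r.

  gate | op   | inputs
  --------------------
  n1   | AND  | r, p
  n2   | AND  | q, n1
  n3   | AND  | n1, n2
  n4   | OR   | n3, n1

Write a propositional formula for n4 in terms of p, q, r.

n1 = r AND p
n2 = q AND n1 = q AND (r AND p)
n3 = n1 AND n2 = (r AND p) AND (q AND (r AND p))
n4 = n3 OR n1 = ((r AND p) AND (q AND (r AND p))) OR (r AND p)

((r AND p) AND (q AND (r AND p))) OR (r AND p)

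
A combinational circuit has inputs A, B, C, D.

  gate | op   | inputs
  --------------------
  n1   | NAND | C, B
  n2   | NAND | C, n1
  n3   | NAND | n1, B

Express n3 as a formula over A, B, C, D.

(C NAND B) NAND B

n1 = C NAND B
n3 = n1 NAND B = (C NAND B) NAND B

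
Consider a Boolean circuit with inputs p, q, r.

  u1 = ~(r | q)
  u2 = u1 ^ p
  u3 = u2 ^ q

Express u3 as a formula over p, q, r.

u1 = ~(r | q)
u2 = u1 ^ p = (~(r | q)) ^ p
u3 = u2 ^ q = ((~(r | q)) ^ p) ^ q

((~(r | q)) ^ p) ^ q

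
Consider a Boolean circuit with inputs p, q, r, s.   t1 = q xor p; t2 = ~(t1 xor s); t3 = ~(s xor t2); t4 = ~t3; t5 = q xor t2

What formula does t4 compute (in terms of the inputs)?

t1 = q xor p
t2 = ~(t1 xor s) = ~((q xor p) xor s)
t3 = ~(s xor t2) = ~(s xor (~((q xor p) xor s)))
t4 = ~t3 = ~(~(s xor (~((q xor p) xor s))))

~(~(s xor (~((q xor p) xor s))))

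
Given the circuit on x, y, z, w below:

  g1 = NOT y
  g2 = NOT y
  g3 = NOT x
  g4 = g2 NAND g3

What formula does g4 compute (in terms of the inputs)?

g2 = NOT y
g3 = NOT x
g4 = g2 NAND g3 = NOT y NAND NOT x

NOT y NAND NOT x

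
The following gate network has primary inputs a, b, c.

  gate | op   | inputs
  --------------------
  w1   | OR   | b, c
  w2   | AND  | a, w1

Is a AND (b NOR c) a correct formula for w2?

w1 = b OR c
w2 = a AND w1 = a AND (b OR c)
At a=1, b=0, c=0: circuit gives 0, formula gives 1.

No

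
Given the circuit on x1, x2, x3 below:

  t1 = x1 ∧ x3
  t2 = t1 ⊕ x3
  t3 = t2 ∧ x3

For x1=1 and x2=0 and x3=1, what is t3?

t1 = 1 ∧ 1 = 1
t2 = 1 ⊕ 1 = 0
t3 = 0 ∧ 1 = 0

0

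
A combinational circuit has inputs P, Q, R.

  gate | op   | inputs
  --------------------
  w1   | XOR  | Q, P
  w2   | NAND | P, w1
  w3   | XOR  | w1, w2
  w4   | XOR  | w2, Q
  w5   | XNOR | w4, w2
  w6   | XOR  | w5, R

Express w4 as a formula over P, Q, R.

w1 = Q XOR P
w2 = P NAND w1 = P NAND (Q XOR P)
w4 = w2 XOR Q = (P NAND (Q XOR P)) XOR Q

(P NAND (Q XOR P)) XOR Q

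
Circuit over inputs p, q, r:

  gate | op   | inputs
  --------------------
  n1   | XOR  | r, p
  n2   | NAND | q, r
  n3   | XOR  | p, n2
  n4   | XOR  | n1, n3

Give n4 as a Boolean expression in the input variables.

n1 = r XOR p
n2 = q NAND r
n3 = p XOR n2 = p XOR (q NAND r)
n4 = n1 XOR n3 = (r XOR p) XOR (p XOR (q NAND r))

(r XOR p) XOR (p XOR (q NAND r))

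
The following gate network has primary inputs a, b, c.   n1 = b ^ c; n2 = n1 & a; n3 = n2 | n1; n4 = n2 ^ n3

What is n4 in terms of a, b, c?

n1 = b ^ c
n2 = n1 & a = (b ^ c) & a
n3 = n2 | n1 = ((b ^ c) & a) | (b ^ c)
n4 = n2 ^ n3 = ((b ^ c) & a) ^ (((b ^ c) & a) | (b ^ c))

((b ^ c) & a) ^ (((b ^ c) & a) | (b ^ c))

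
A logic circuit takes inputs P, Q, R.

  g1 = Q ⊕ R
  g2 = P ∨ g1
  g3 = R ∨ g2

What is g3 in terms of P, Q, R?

g1 = Q ⊕ R
g2 = P ∨ g1 = P ∨ (Q ⊕ R)
g3 = R ∨ g2 = R ∨ (P ∨ (Q ⊕ R))

R ∨ (P ∨ (Q ⊕ R))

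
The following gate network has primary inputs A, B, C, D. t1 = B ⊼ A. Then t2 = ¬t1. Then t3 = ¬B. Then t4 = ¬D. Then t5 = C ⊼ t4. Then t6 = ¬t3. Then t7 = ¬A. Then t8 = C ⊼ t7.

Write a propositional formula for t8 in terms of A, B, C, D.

C ⊼ ¬A

t7 = ¬A
t8 = C ⊼ t7 = C ⊼ ¬A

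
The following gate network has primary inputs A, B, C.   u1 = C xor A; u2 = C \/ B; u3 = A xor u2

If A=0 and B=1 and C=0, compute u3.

1

u2 = 0 \/ 1 = 1
u3 = 0 xor 1 = 1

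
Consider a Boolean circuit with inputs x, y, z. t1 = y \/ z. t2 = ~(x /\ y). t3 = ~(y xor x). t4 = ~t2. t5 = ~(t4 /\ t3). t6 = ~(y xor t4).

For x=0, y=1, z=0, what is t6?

t2 = ~(0 /\ 1) = 1
t4 = ~1 = 0
t6 = ~(1 xor 0) = 0

0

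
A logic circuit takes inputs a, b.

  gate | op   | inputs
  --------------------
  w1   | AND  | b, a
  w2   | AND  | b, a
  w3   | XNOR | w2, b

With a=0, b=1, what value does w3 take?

0

w2 = 1 AND 0 = 0
w3 = 0 XNOR 1 = 0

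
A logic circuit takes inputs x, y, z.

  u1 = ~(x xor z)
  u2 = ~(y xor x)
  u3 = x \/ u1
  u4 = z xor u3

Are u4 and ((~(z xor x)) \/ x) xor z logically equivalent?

u1 = ~(x xor z)
u3 = x \/ u1 = x \/ (~(x xor z))
u4 = z xor u3 = z xor (x \/ (~(x xor z)))
At x=1, y=0, z=1: circuit gives 0, formula gives 0.
At x=0, y=0, z=0: circuit gives 1, formula gives 1.
Agrees on all 8 inputs.

Yes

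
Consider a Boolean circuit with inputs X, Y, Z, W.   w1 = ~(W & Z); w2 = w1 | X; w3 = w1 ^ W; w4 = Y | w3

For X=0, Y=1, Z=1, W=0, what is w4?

1

w1 = ~(0 & 1) = 1
w3 = 1 ^ 0 = 1
w4 = 1 | 1 = 1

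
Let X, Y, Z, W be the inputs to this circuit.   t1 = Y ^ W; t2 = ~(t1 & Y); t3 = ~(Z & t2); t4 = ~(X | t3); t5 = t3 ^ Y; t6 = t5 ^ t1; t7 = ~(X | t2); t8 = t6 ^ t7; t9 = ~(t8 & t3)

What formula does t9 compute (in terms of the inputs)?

t1 = Y ^ W
t2 = ~(t1 & Y) = ~((Y ^ W) & Y)
t3 = ~(Z & t2) = ~(Z & (~((Y ^ W) & Y)))
t5 = t3 ^ Y = (~(Z & (~((Y ^ W) & Y)))) ^ Y
t6 = t5 ^ t1 = ((~(Z & (~((Y ^ W) & Y)))) ^ Y) ^ (Y ^ W)
t7 = ~(X | t2) = ~(X | (~((Y ^ W) & Y)))
t8 = t6 ^ t7 = (((~(Z & (~((Y ^ W) & Y)))) ^ Y) ^ (Y ^ W)) ^ (~(X | (~((Y ^ W) & Y))))
t9 = ~(t8 & t3) = ~(((((~(Z & (~((Y ^ W) & Y)))) ^ Y) ^ (Y ^ W)) ^ (~(X | (~((Y ^ W) & Y))))) & (~(Z & (~((Y ^ W) & Y)))))

~(((((~(Z & (~((Y ^ W) & Y)))) ^ Y) ^ (Y ^ W)) ^ (~(X | (~((Y ^ W) & Y))))) & (~(Z & (~((Y ^ W) & Y)))))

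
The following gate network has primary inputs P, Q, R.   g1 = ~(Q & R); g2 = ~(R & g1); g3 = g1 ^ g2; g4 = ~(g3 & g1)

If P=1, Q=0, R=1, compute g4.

0

g1 = ~(0 & 1) = 1
g2 = ~(1 & 1) = 0
g3 = 1 ^ 0 = 1
g4 = ~(1 & 1) = 0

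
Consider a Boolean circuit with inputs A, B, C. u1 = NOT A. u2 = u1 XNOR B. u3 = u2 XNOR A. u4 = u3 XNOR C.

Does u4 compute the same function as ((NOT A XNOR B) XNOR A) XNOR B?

No

u1 = NOT A
u2 = u1 XNOR B = NOT A XNOR B
u3 = u2 XNOR A = (NOT A XNOR B) XNOR A
u4 = u3 XNOR C = ((NOT A XNOR B) XNOR A) XNOR C
At A=0, B=0, C=1: circuit gives 1, formula gives 0.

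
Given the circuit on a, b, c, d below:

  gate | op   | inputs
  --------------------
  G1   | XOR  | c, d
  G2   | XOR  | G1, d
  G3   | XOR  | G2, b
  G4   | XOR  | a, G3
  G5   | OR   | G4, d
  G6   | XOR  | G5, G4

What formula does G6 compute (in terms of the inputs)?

G1 = c XOR d
G2 = G1 XOR d = (c XOR d) XOR d
G3 = G2 XOR b = ((c XOR d) XOR d) XOR b
G4 = a XOR G3 = a XOR (((c XOR d) XOR d) XOR b)
G5 = G4 OR d = (a XOR (((c XOR d) XOR d) XOR b)) OR d
G6 = G5 XOR G4 = ((a XOR (((c XOR d) XOR d) XOR b)) OR d) XOR (a XOR (((c XOR d) XOR d) XOR b))

((a XOR (((c XOR d) XOR d) XOR b)) OR d) XOR (a XOR (((c XOR d) XOR d) XOR b))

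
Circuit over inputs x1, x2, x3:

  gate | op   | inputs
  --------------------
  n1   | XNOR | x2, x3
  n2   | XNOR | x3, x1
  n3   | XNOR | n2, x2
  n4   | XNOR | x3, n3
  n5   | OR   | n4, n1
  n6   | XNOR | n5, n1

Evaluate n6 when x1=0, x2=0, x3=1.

0

n1 = 0 XNOR 1 = 0
n2 = 1 XNOR 0 = 0
n3 = 0 XNOR 0 = 1
n4 = 1 XNOR 1 = 1
n5 = 1 OR 0 = 1
n6 = 1 XNOR 0 = 0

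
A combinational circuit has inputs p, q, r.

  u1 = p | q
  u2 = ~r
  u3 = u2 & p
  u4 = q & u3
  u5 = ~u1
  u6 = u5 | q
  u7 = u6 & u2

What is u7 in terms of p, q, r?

(~(p | q) | q) & ~r

u1 = p | q
u2 = ~r
u5 = ~u1 = ~(p | q)
u6 = u5 | q = ~(p | q) | q
u7 = u6 & u2 = (~(p | q) | q) & ~r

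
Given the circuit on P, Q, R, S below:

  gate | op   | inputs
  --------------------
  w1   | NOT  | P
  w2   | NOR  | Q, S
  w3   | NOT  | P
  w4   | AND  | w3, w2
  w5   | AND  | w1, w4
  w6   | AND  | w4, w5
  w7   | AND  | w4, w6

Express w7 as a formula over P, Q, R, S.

w1 = NOT P
w2 = Q NOR S
w3 = NOT P
w4 = w3 AND w2 = NOT P AND (Q NOR S)
w5 = w1 AND w4 = NOT P AND (NOT P AND (Q NOR S))
w6 = w4 AND w5 = (NOT P AND (Q NOR S)) AND (NOT P AND (NOT P AND (Q NOR S)))
w7 = w4 AND w6 = (NOT P AND (Q NOR S)) AND ((NOT P AND (Q NOR S)) AND (NOT P AND (NOT P AND (Q NOR S))))

(NOT P AND (Q NOR S)) AND ((NOT P AND (Q NOR S)) AND (NOT P AND (NOT P AND (Q NOR S))))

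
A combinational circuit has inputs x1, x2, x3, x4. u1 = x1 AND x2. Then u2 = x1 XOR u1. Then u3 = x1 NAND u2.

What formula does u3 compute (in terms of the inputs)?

x1 NAND (x1 XOR (x1 AND x2))

u1 = x1 AND x2
u2 = x1 XOR u1 = x1 XOR (x1 AND x2)
u3 = x1 NAND u2 = x1 NAND (x1 XOR (x1 AND x2))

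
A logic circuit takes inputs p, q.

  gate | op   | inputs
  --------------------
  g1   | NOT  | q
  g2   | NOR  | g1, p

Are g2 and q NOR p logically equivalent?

g1 = NOT q
g2 = g1 NOR p = NOT q NOR p
At p=0, q=0: circuit gives 0, formula gives 1.

No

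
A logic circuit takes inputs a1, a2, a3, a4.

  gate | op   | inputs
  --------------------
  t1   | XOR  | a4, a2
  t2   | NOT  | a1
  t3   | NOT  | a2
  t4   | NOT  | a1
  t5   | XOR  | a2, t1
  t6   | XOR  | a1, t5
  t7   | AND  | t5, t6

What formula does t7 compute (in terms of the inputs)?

t1 = a4 XOR a2
t5 = a2 XOR t1 = a2 XOR (a4 XOR a2)
t6 = a1 XOR t5 = a1 XOR (a2 XOR (a4 XOR a2))
t7 = t5 AND t6 = (a2 XOR (a4 XOR a2)) AND (a1 XOR (a2 XOR (a4 XOR a2)))

(a2 XOR (a4 XOR a2)) AND (a1 XOR (a2 XOR (a4 XOR a2)))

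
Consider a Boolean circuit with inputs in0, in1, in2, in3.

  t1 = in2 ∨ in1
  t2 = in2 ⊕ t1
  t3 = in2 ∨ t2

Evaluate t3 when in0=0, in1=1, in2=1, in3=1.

1

t1 = 1 ∨ 1 = 1
t2 = 1 ⊕ 1 = 0
t3 = 1 ∨ 0 = 1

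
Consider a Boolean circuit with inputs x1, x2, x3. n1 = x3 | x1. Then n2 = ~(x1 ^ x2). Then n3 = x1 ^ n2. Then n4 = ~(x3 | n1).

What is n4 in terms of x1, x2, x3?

n1 = x3 | x1
n4 = ~(x3 | n1) = ~(x3 | (x3 | x1))

~(x3 | (x3 | x1))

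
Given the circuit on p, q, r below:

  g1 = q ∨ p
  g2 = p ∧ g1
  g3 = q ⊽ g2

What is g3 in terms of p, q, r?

q ⊽ (p ∧ (q ∨ p))

g1 = q ∨ p
g2 = p ∧ g1 = p ∧ (q ∨ p)
g3 = q ⊽ g2 = q ⊽ (p ∧ (q ∨ p))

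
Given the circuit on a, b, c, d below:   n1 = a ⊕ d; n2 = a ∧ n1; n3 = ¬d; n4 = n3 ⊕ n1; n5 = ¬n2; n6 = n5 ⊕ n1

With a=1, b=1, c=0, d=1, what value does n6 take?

1

n1 = 1 ⊕ 1 = 0
n2 = 1 ∧ 0 = 0
n5 = ¬0 = 1
n6 = 1 ⊕ 0 = 1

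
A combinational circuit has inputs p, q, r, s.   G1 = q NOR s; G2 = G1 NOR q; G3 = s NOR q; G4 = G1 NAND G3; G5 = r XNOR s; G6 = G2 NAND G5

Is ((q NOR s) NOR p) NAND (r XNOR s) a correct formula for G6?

G1 = q NOR s
G2 = G1 NOR q = (q NOR s) NOR q
G5 = r XNOR s
G6 = G2 NAND G5 = ((q NOR s) NOR q) NAND (r XNOR s)
At p=0, q=1, r=0, s=0: circuit gives 1, formula gives 0.

No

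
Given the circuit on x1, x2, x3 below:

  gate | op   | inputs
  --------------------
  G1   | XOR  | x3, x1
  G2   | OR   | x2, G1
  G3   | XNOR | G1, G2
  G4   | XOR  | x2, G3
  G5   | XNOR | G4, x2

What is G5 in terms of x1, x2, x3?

G1 = x3 XOR x1
G2 = x2 OR G1 = x2 OR (x3 XOR x1)
G3 = G1 XNOR G2 = (x3 XOR x1) XNOR (x2 OR (x3 XOR x1))
G4 = x2 XOR G3 = x2 XOR ((x3 XOR x1) XNOR (x2 OR (x3 XOR x1)))
G5 = G4 XNOR x2 = (x2 XOR ((x3 XOR x1) XNOR (x2 OR (x3 XOR x1)))) XNOR x2

(x2 XOR ((x3 XOR x1) XNOR (x2 OR (x3 XOR x1)))) XNOR x2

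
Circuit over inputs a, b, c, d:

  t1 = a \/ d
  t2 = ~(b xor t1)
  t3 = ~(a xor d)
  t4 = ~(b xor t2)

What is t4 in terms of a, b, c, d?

~(b xor (~(b xor (a \/ d))))

t1 = a \/ d
t2 = ~(b xor t1) = ~(b xor (a \/ d))
t4 = ~(b xor t2) = ~(b xor (~(b xor (a \/ d))))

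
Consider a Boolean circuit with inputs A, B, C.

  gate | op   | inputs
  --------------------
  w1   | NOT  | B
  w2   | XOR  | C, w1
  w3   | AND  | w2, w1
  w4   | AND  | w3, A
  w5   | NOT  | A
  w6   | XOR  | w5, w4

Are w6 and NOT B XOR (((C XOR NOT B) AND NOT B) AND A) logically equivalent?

w1 = NOT B
w2 = C XOR w1 = C XOR NOT B
w3 = w2 AND w1 = (C XOR NOT B) AND NOT B
w4 = w3 AND A = ((C XOR NOT B) AND NOT B) AND A
w5 = NOT A
w6 = w5 XOR w4 = NOT A XOR (((C XOR NOT B) AND NOT B) AND A)
At A=0, B=1, C=0: circuit gives 1, formula gives 0.

No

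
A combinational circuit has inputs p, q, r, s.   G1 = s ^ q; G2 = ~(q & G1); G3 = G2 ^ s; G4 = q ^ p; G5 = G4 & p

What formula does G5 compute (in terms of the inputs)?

G4 = q ^ p
G5 = G4 & p = (q ^ p) & p

(q ^ p) & p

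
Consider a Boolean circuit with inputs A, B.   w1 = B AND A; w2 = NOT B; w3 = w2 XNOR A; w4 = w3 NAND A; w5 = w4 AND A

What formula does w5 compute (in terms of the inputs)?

((NOT B XNOR A) NAND A) AND A

w2 = NOT B
w3 = w2 XNOR A = NOT B XNOR A
w4 = w3 NAND A = (NOT B XNOR A) NAND A
w5 = w4 AND A = ((NOT B XNOR A) NAND A) AND A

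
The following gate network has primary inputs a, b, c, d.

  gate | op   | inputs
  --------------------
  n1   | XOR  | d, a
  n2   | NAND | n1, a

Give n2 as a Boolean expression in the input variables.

n1 = d XOR a
n2 = n1 NAND a = (d XOR a) NAND a

(d XOR a) NAND a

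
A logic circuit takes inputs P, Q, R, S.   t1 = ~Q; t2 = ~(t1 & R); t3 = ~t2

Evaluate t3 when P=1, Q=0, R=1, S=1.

t1 = ~0 = 1
t2 = ~(1 & 1) = 0
t3 = ~0 = 1

1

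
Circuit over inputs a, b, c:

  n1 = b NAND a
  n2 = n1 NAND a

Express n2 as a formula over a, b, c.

(b NAND a) NAND a

n1 = b NAND a
n2 = n1 NAND a = (b NAND a) NAND a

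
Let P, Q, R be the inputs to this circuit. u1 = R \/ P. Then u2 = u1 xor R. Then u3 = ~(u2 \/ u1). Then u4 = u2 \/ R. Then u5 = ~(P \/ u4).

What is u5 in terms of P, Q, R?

u1 = R \/ P
u2 = u1 xor R = (R \/ P) xor R
u4 = u2 \/ R = ((R \/ P) xor R) \/ R
u5 = ~(P \/ u4) = ~(P \/ (((R \/ P) xor R) \/ R))

~(P \/ (((R \/ P) xor R) \/ R))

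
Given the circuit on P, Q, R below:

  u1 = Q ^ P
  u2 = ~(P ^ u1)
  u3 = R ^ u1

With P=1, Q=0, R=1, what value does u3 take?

0

u1 = 0 ^ 1 = 1
u3 = 1 ^ 1 = 0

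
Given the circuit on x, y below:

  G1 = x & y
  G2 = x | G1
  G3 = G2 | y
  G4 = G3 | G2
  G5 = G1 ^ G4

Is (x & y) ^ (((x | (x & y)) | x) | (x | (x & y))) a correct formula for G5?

G1 = x & y
G2 = x | G1 = x | (x & y)
G3 = G2 | y = (x | (x & y)) | y
G4 = G3 | G2 = ((x | (x & y)) | y) | (x | (x & y))
G5 = G1 ^ G4 = (x & y) ^ (((x | (x & y)) | y) | (x | (x & y)))
At x=0, y=1: circuit gives 1, formula gives 0.

No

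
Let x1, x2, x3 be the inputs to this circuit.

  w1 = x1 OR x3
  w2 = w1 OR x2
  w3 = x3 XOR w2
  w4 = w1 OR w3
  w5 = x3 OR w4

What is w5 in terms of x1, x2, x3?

x3 OR ((x1 OR x3) OR (x3 XOR ((x1 OR x3) OR x2)))

w1 = x1 OR x3
w2 = w1 OR x2 = (x1 OR x3) OR x2
w3 = x3 XOR w2 = x3 XOR ((x1 OR x3) OR x2)
w4 = w1 OR w3 = (x1 OR x3) OR (x3 XOR ((x1 OR x3) OR x2))
w5 = x3 OR w4 = x3 OR ((x1 OR x3) OR (x3 XOR ((x1 OR x3) OR x2)))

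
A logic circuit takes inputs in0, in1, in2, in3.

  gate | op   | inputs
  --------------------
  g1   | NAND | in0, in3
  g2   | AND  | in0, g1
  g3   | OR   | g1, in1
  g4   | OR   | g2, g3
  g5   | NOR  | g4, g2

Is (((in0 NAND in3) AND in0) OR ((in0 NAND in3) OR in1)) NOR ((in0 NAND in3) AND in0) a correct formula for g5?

Yes

g1 = in0 NAND in3
g2 = in0 AND g1 = in0 AND (in0 NAND in3)
g3 = g1 OR in1 = (in0 NAND in3) OR in1
g4 = g2 OR g3 = (in0 AND (in0 NAND in3)) OR ((in0 NAND in3) OR in1)
g5 = g4 NOR g2 = ((in0 AND (in0 NAND in3)) OR ((in0 NAND in3) OR in1)) NOR (in0 AND (in0 NAND in3))
At in0=0, in1=0, in2=0, in3=0: circuit gives 0, formula gives 0.
At in0=1, in1=0, in2=0, in3=1: circuit gives 1, formula gives 1.
Agrees on all 16 inputs.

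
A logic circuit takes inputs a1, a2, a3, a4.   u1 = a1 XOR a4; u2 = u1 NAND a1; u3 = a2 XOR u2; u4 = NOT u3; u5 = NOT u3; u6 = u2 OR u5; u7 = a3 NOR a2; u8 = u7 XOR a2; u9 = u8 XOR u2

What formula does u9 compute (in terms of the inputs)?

((a3 NOR a2) XOR a2) XOR ((a1 XOR a4) NAND a1)

u1 = a1 XOR a4
u2 = u1 NAND a1 = (a1 XOR a4) NAND a1
u7 = a3 NOR a2
u8 = u7 XOR a2 = (a3 NOR a2) XOR a2
u9 = u8 XOR u2 = ((a3 NOR a2) XOR a2) XOR ((a1 XOR a4) NAND a1)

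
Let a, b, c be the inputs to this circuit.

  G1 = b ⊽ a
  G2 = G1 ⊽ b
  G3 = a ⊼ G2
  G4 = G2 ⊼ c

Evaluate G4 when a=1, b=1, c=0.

1

G1 = 1 ⊽ 1 = 0
G2 = 0 ⊽ 1 = 0
G4 = 0 ⊼ 0 = 1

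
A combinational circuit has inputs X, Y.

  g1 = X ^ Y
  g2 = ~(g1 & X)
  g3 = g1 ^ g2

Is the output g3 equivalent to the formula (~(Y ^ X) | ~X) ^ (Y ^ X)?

Yes

g1 = X ^ Y
g2 = ~(g1 & X) = ~((X ^ Y) & X)
g3 = g1 ^ g2 = (X ^ Y) ^ (~((X ^ Y) & X))
At X=0, Y=1: circuit gives 0, formula gives 0.
At X=0, Y=0: circuit gives 1, formula gives 1.
Agrees on all 4 inputs.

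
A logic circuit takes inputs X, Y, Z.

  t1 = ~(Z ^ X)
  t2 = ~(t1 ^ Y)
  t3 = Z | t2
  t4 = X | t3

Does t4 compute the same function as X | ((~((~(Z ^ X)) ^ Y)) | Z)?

t1 = ~(Z ^ X)
t2 = ~(t1 ^ Y) = ~((~(Z ^ X)) ^ Y)
t3 = Z | t2 = Z | (~((~(Z ^ X)) ^ Y))
t4 = X | t3 = X | (Z | (~((~(Z ^ X)) ^ Y)))
At X=0, Y=0, Z=0: circuit gives 0, formula gives 0.
At X=0, Y=0, Z=1: circuit gives 1, formula gives 1.
Agrees on all 8 inputs.

Yes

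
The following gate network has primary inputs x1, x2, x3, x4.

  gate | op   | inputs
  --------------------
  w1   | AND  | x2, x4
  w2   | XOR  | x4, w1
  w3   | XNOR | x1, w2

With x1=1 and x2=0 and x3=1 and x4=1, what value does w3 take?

1

w1 = 0 AND 1 = 0
w2 = 1 XOR 0 = 1
w3 = 1 XNOR 1 = 1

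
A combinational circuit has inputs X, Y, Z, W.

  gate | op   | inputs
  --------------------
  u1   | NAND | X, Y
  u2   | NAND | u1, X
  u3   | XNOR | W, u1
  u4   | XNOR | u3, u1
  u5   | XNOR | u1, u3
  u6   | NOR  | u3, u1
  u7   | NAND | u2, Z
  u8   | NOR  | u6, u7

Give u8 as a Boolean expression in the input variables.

((W XNOR (X NAND Y)) NOR (X NAND Y)) NOR (((X NAND Y) NAND X) NAND Z)

u1 = X NAND Y
u2 = u1 NAND X = (X NAND Y) NAND X
u3 = W XNOR u1 = W XNOR (X NAND Y)
u6 = u3 NOR u1 = (W XNOR (X NAND Y)) NOR (X NAND Y)
u7 = u2 NAND Z = ((X NAND Y) NAND X) NAND Z
u8 = u6 NOR u7 = ((W XNOR (X NAND Y)) NOR (X NAND Y)) NOR (((X NAND Y) NAND X) NAND Z)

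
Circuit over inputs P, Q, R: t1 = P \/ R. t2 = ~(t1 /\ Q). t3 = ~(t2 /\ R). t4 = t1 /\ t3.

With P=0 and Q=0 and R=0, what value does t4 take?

t1 = 0 \/ 0 = 0
t2 = ~(0 /\ 0) = 1
t3 = ~(1 /\ 0) = 1
t4 = 0 /\ 1 = 0

0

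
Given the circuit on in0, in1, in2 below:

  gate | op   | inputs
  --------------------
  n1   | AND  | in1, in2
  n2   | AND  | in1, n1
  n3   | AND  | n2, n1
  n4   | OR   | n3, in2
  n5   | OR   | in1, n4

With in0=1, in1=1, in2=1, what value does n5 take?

1

n1 = 1 AND 1 = 1
n2 = 1 AND 1 = 1
n3 = 1 AND 1 = 1
n4 = 1 OR 1 = 1
n5 = 1 OR 1 = 1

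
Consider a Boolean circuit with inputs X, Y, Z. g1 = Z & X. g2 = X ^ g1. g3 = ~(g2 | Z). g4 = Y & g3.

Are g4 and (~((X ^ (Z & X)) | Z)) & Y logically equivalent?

Yes

g1 = Z & X
g2 = X ^ g1 = X ^ (Z & X)
g3 = ~(g2 | Z) = ~((X ^ (Z & X)) | Z)
g4 = Y & g3 = Y & (~((X ^ (Z & X)) | Z))
At X=0, Y=0, Z=0: circuit gives 0, formula gives 0.
At X=0, Y=1, Z=0: circuit gives 1, formula gives 1.
Agrees on all 8 inputs.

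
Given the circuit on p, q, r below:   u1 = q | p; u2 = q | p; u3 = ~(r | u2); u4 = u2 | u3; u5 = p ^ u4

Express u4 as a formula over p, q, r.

u2 = q | p
u3 = ~(r | u2) = ~(r | (q | p))
u4 = u2 | u3 = (q | p) | (~(r | (q | p)))

(q | p) | (~(r | (q | p)))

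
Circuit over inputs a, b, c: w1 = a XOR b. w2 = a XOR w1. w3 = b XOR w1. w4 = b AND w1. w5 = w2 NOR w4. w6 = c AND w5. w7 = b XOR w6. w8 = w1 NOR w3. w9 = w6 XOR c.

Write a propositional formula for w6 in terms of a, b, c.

c AND ((a XOR (a XOR b)) NOR (b AND (a XOR b)))

w1 = a XOR b
w2 = a XOR w1 = a XOR (a XOR b)
w4 = b AND w1 = b AND (a XOR b)
w5 = w2 NOR w4 = (a XOR (a XOR b)) NOR (b AND (a XOR b))
w6 = c AND w5 = c AND ((a XOR (a XOR b)) NOR (b AND (a XOR b)))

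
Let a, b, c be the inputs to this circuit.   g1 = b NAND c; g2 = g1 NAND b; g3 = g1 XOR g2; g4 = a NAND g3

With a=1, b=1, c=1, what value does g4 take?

g1 = 1 NAND 1 = 0
g2 = 0 NAND 1 = 1
g3 = 0 XOR 1 = 1
g4 = 1 NAND 1 = 0

0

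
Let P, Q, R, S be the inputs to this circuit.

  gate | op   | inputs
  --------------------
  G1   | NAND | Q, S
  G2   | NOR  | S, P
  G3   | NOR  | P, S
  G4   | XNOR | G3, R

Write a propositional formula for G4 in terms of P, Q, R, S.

(P NOR S) XNOR R

G3 = P NOR S
G4 = G3 XNOR R = (P NOR S) XNOR R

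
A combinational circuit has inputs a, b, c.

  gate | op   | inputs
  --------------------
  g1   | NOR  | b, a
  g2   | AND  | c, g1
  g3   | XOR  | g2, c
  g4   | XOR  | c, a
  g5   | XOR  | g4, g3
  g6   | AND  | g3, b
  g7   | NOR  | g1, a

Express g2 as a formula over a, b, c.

g1 = b NOR a
g2 = c AND g1 = c AND (b NOR a)

c AND (b NOR a)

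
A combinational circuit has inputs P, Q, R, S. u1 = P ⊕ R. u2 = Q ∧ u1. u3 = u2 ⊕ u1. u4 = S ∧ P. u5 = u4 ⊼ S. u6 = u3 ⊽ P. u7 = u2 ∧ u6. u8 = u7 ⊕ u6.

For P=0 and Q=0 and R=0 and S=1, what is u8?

u1 = 0 ⊕ 0 = 0
u2 = 0 ∧ 0 = 0
u3 = 0 ⊕ 0 = 0
u6 = 0 ⊽ 0 = 1
u7 = 0 ∧ 1 = 0
u8 = 0 ⊕ 1 = 1

1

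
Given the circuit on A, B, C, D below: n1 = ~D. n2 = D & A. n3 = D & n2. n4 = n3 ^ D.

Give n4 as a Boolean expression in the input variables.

n2 = D & A
n3 = D & n2 = D & (D & A)
n4 = n3 ^ D = (D & (D & A)) ^ D

(D & (D & A)) ^ D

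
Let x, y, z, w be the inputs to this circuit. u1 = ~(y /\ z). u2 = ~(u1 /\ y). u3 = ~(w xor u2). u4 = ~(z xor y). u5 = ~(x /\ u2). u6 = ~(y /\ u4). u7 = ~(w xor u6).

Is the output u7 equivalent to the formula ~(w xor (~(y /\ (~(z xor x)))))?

u4 = ~(z xor y)
u6 = ~(y /\ u4) = ~(y /\ (~(z xor y)))
u7 = ~(w xor u6) = ~(w xor (~(y /\ (~(z xor y)))))
At x=0, y=1, z=0, w=0: circuit gives 0, formula gives 1.

No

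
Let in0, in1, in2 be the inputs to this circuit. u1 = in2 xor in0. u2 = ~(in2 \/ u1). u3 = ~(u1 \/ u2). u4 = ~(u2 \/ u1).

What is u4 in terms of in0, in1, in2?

~((~(in2 \/ (in2 xor in0))) \/ (in2 xor in0))

u1 = in2 xor in0
u2 = ~(in2 \/ u1) = ~(in2 \/ (in2 xor in0))
u4 = ~(u2 \/ u1) = ~((~(in2 \/ (in2 xor in0))) \/ (in2 xor in0))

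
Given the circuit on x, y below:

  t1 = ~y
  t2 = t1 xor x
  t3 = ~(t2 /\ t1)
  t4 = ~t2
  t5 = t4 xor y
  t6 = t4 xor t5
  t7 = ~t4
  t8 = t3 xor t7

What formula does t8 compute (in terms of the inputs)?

t1 = ~y
t2 = t1 xor x = ~y xor x
t3 = ~(t2 /\ t1) = ~((~y xor x) /\ ~y)
t4 = ~t2 = ~(~y xor x)
t7 = ~t4 = ~~(~y xor x)
t8 = t3 xor t7 = (~((~y xor x) /\ ~y)) xor ~~(~y xor x)

(~((~y xor x) /\ ~y)) xor ~~(~y xor x)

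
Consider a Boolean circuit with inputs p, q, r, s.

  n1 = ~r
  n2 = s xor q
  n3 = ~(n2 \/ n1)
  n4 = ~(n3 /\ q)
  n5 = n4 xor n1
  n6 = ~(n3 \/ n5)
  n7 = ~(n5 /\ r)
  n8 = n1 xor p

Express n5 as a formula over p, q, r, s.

(~((~((s xor q) \/ ~r)) /\ q)) xor ~r

n1 = ~r
n2 = s xor q
n3 = ~(n2 \/ n1) = ~((s xor q) \/ ~r)
n4 = ~(n3 /\ q) = ~((~((s xor q) \/ ~r)) /\ q)
n5 = n4 xor n1 = (~((~((s xor q) \/ ~r)) /\ q)) xor ~r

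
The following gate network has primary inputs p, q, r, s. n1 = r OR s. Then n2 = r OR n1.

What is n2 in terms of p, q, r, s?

r OR (r OR s)

n1 = r OR s
n2 = r OR n1 = r OR (r OR s)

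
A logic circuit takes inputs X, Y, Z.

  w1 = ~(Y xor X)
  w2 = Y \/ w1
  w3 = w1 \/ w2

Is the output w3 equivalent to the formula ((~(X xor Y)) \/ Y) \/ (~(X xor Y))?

Yes

w1 = ~(Y xor X)
w2 = Y \/ w1 = Y \/ (~(Y xor X))
w3 = w1 \/ w2 = (~(Y xor X)) \/ (Y \/ (~(Y xor X)))
At X=1, Y=0, Z=0: circuit gives 0, formula gives 0.
At X=0, Y=0, Z=0: circuit gives 1, formula gives 1.
Agrees on all 8 inputs.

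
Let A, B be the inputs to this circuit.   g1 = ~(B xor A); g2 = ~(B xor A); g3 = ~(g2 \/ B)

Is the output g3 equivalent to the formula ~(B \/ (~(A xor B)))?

g2 = ~(B xor A)
g3 = ~(g2 \/ B) = ~((~(B xor A)) \/ B)
At A=0, B=0: circuit gives 0, formula gives 0.
At A=1, B=0: circuit gives 1, formula gives 1.
Agrees on all 4 inputs.

Yes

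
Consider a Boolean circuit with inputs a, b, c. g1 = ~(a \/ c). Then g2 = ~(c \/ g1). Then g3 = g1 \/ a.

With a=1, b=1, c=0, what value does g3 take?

1

g1 = ~(1 \/ 0) = 0
g3 = 0 \/ 1 = 1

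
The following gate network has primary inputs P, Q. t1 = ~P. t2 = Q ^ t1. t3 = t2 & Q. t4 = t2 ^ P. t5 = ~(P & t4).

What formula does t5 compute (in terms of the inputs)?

t1 = ~P
t2 = Q ^ t1 = Q ^ ~P
t4 = t2 ^ P = (Q ^ ~P) ^ P
t5 = ~(P & t4) = ~(P & ((Q ^ ~P) ^ P))

~(P & ((Q ^ ~P) ^ P))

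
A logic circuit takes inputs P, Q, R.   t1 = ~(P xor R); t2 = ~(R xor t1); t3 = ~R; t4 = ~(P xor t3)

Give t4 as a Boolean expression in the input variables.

t3 = ~R
t4 = ~(P xor t3) = ~(P xor ~R)

~(P xor ~R)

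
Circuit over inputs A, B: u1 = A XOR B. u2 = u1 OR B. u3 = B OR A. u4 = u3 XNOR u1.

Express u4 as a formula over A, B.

u1 = A XOR B
u3 = B OR A
u4 = u3 XNOR u1 = (B OR A) XNOR (A XOR B)

(B OR A) XNOR (A XOR B)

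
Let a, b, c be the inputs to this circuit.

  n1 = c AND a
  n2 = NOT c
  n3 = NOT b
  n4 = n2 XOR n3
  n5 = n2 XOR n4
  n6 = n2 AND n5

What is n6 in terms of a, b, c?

NOT c AND (NOT c XOR (NOT c XOR NOT b))

n2 = NOT c
n3 = NOT b
n4 = n2 XOR n3 = NOT c XOR NOT b
n5 = n2 XOR n4 = NOT c XOR (NOT c XOR NOT b)
n6 = n2 AND n5 = NOT c AND (NOT c XOR (NOT c XOR NOT b))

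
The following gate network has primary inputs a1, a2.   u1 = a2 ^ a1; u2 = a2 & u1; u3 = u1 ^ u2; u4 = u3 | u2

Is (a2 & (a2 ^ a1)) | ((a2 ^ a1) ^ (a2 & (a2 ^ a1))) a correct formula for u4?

Yes

u1 = a2 ^ a1
u2 = a2 & u1 = a2 & (a2 ^ a1)
u3 = u1 ^ u2 = (a2 ^ a1) ^ (a2 & (a2 ^ a1))
u4 = u3 | u2 = ((a2 ^ a1) ^ (a2 & (a2 ^ a1))) | (a2 & (a2 ^ a1))
At a1=0, a2=0: circuit gives 0, formula gives 0.
At a1=0, a2=1: circuit gives 1, formula gives 1.
Agrees on all 4 inputs.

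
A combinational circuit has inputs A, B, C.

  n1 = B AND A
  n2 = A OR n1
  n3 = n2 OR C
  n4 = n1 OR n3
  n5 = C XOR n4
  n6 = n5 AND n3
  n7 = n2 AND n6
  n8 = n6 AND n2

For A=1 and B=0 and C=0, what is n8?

n1 = 0 AND 1 = 0
n2 = 1 OR 0 = 1
n3 = 1 OR 0 = 1
n4 = 0 OR 1 = 1
n5 = 0 XOR 1 = 1
n6 = 1 AND 1 = 1
n8 = 1 AND 1 = 1

1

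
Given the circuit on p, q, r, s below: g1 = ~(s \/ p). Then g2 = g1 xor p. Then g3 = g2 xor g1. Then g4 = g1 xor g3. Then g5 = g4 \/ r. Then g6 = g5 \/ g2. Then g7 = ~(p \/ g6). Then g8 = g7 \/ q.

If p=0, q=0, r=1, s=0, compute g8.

0

g1 = ~(0 \/ 0) = 1
g2 = 1 xor 0 = 1
g3 = 1 xor 1 = 0
g4 = 1 xor 0 = 1
g5 = 1 \/ 1 = 1
g6 = 1 \/ 1 = 1
g7 = ~(0 \/ 1) = 0
g8 = 0 \/ 0 = 0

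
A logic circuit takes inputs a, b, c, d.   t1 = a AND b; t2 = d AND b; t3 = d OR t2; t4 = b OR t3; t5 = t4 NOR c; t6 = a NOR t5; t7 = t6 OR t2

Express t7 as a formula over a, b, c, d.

t2 = d AND b
t3 = d OR t2 = d OR (d AND b)
t4 = b OR t3 = b OR (d OR (d AND b))
t5 = t4 NOR c = (b OR (d OR (d AND b))) NOR c
t6 = a NOR t5 = a NOR ((b OR (d OR (d AND b))) NOR c)
t7 = t6 OR t2 = (a NOR ((b OR (d OR (d AND b))) NOR c)) OR (d AND b)

(a NOR ((b OR (d OR (d AND b))) NOR c)) OR (d AND b)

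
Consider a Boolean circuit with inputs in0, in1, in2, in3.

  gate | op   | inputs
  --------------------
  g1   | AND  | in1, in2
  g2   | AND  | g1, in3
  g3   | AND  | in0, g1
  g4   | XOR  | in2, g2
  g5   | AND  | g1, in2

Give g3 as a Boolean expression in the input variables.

in0 AND (in1 AND in2)

g1 = in1 AND in2
g3 = in0 AND g1 = in0 AND (in1 AND in2)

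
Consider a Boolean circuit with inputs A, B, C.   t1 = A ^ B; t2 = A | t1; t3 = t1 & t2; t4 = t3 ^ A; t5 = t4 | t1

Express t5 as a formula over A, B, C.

t1 = A ^ B
t2 = A | t1 = A | (A ^ B)
t3 = t1 & t2 = (A ^ B) & (A | (A ^ B))
t4 = t3 ^ A = ((A ^ B) & (A | (A ^ B))) ^ A
t5 = t4 | t1 = (((A ^ B) & (A | (A ^ B))) ^ A) | (A ^ B)

(((A ^ B) & (A | (A ^ B))) ^ A) | (A ^ B)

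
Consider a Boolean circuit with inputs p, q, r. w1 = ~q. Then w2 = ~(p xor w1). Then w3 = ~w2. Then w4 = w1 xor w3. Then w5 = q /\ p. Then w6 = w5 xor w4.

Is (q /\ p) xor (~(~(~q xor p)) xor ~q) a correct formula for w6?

w1 = ~q
w2 = ~(p xor w1) = ~(p xor ~q)
w3 = ~w2 = ~(~(p xor ~q))
w4 = w1 xor w3 = ~q xor ~(~(p xor ~q))
w5 = q /\ p
w6 = w5 xor w4 = (q /\ p) xor (~q xor ~(~(p xor ~q)))
At p=0, q=0, r=0: circuit gives 0, formula gives 0.
At p=1, q=0, r=0: circuit gives 1, formula gives 1.
Agrees on all 8 inputs.

Yes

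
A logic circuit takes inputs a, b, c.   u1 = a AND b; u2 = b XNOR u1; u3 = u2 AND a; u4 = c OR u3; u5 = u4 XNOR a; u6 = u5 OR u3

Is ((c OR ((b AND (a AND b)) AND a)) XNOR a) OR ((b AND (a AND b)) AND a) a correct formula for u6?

u1 = a AND b
u2 = b XNOR u1 = b XNOR (a AND b)
u3 = u2 AND a = (b XNOR (a AND b)) AND a
u4 = c OR u3 = c OR ((b XNOR (a AND b)) AND a)
u5 = u4 XNOR a = (c OR ((b XNOR (a AND b)) AND a)) XNOR a
u6 = u5 OR u3 = ((c OR ((b XNOR (a AND b)) AND a)) XNOR a) OR ((b XNOR (a AND b)) AND a)
At a=1, b=0, c=0: circuit gives 1, formula gives 0.

No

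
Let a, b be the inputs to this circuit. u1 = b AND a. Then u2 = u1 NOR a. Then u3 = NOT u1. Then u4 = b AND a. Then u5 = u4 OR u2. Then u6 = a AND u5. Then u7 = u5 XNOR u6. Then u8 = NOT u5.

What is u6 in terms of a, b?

a AND ((b AND a) OR ((b AND a) NOR a))

u1 = b AND a
u2 = u1 NOR a = (b AND a) NOR a
u4 = b AND a
u5 = u4 OR u2 = (b AND a) OR ((b AND a) NOR a)
u6 = a AND u5 = a AND ((b AND a) OR ((b AND a) NOR a))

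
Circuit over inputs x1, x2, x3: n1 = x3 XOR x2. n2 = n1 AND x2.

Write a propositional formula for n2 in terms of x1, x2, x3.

(x3 XOR x2) AND x2

n1 = x3 XOR x2
n2 = n1 AND x2 = (x3 XOR x2) AND x2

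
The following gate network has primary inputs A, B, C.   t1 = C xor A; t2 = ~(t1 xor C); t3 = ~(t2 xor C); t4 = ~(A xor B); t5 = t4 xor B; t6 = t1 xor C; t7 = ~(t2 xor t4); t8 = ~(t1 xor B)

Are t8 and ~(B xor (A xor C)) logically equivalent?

Yes

t1 = C xor A
t8 = ~(t1 xor B) = ~((C xor A) xor B)
At A=0, B=0, C=1: circuit gives 0, formula gives 0.
At A=0, B=0, C=0: circuit gives 1, formula gives 1.
Agrees on all 8 inputs.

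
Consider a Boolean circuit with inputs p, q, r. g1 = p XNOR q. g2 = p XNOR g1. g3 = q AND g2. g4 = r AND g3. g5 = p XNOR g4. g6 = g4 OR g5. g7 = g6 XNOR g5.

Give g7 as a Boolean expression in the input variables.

((r AND (q AND (p XNOR (p XNOR q)))) OR (p XNOR (r AND (q AND (p XNOR (p XNOR q)))))) XNOR (p XNOR (r AND (q AND (p XNOR (p XNOR q)))))

g1 = p XNOR q
g2 = p XNOR g1 = p XNOR (p XNOR q)
g3 = q AND g2 = q AND (p XNOR (p XNOR q))
g4 = r AND g3 = r AND (q AND (p XNOR (p XNOR q)))
g5 = p XNOR g4 = p XNOR (r AND (q AND (p XNOR (p XNOR q))))
g6 = g4 OR g5 = (r AND (q AND (p XNOR (p XNOR q)))) OR (p XNOR (r AND (q AND (p XNOR (p XNOR q)))))
g7 = g6 XNOR g5 = ((r AND (q AND (p XNOR (p XNOR q)))) OR (p XNOR (r AND (q AND (p XNOR (p XNOR q)))))) XNOR (p XNOR (r AND (q AND (p XNOR (p XNOR q)))))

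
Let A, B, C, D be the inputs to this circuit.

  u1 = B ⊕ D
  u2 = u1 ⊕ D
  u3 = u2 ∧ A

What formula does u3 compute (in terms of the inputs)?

((B ⊕ D) ⊕ D) ∧ A

u1 = B ⊕ D
u2 = u1 ⊕ D = (B ⊕ D) ⊕ D
u3 = u2 ∧ A = ((B ⊕ D) ⊕ D) ∧ A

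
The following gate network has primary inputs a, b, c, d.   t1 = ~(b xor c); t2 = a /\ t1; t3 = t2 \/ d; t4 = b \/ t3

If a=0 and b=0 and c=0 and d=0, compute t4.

t1 = ~(0 xor 0) = 1
t2 = 0 /\ 1 = 0
t3 = 0 \/ 0 = 0
t4 = 0 \/ 0 = 0

0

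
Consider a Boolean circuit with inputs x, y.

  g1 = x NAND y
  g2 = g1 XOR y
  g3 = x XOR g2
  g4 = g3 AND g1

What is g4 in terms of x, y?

g1 = x NAND y
g2 = g1 XOR y = (x NAND y) XOR y
g3 = x XOR g2 = x XOR ((x NAND y) XOR y)
g4 = g3 AND g1 = (x XOR ((x NAND y) XOR y)) AND (x NAND y)

(x XOR ((x NAND y) XOR y)) AND (x NAND y)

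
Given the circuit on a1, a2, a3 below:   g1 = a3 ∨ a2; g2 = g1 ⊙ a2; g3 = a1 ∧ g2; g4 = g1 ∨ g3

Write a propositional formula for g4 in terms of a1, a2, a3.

g1 = a3 ∨ a2
g2 = g1 ⊙ a2 = (a3 ∨ a2) ⊙ a2
g3 = a1 ∧ g2 = a1 ∧ ((a3 ∨ a2) ⊙ a2)
g4 = g1 ∨ g3 = (a3 ∨ a2) ∨ (a1 ∧ ((a3 ∨ a2) ⊙ a2))

(a3 ∨ a2) ∨ (a1 ∧ ((a3 ∨ a2) ⊙ a2))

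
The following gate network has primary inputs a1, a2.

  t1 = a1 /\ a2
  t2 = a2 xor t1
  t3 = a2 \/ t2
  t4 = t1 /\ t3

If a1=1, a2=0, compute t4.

0

t1 = 1 /\ 0 = 0
t2 = 0 xor 0 = 0
t3 = 0 \/ 0 = 0
t4 = 0 /\ 0 = 0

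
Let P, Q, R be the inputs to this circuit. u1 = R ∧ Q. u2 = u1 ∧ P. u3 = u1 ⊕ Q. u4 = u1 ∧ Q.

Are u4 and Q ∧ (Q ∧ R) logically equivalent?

Yes

u1 = R ∧ Q
u4 = u1 ∧ Q = (R ∧ Q) ∧ Q
At P=0, Q=0, R=0: circuit gives 0, formula gives 0.
At P=0, Q=1, R=1: circuit gives 1, formula gives 1.
Agrees on all 8 inputs.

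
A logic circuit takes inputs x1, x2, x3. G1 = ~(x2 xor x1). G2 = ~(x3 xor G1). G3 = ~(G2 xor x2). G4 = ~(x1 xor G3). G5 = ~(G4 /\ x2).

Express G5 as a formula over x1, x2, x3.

~((~(x1 xor (~((~(x3 xor (~(x2 xor x1)))) xor x2)))) /\ x2)

G1 = ~(x2 xor x1)
G2 = ~(x3 xor G1) = ~(x3 xor (~(x2 xor x1)))
G3 = ~(G2 xor x2) = ~((~(x3 xor (~(x2 xor x1)))) xor x2)
G4 = ~(x1 xor G3) = ~(x1 xor (~((~(x3 xor (~(x2 xor x1)))) xor x2)))
G5 = ~(G4 /\ x2) = ~((~(x1 xor (~((~(x3 xor (~(x2 xor x1)))) xor x2)))) /\ x2)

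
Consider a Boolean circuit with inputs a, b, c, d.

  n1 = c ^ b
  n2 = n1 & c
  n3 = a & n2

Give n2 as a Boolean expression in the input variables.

(c ^ b) & c

n1 = c ^ b
n2 = n1 & c = (c ^ b) & c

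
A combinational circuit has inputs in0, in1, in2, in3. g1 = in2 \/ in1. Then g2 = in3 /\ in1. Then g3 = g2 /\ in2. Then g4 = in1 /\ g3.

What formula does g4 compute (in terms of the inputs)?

in1 /\ ((in3 /\ in1) /\ in2)

g2 = in3 /\ in1
g3 = g2 /\ in2 = (in3 /\ in1) /\ in2
g4 = in1 /\ g3 = in1 /\ ((in3 /\ in1) /\ in2)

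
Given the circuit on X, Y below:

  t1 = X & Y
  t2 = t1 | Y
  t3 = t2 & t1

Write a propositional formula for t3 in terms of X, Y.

((X & Y) | Y) & (X & Y)

t1 = X & Y
t2 = t1 | Y = (X & Y) | Y
t3 = t2 & t1 = ((X & Y) | Y) & (X & Y)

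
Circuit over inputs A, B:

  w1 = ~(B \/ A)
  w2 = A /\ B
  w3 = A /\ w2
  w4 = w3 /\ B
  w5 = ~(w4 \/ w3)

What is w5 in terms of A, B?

w2 = A /\ B
w3 = A /\ w2 = A /\ (A /\ B)
w4 = w3 /\ B = (A /\ (A /\ B)) /\ B
w5 = ~(w4 \/ w3) = ~(((A /\ (A /\ B)) /\ B) \/ (A /\ (A /\ B)))

~(((A /\ (A /\ B)) /\ B) \/ (A /\ (A /\ B)))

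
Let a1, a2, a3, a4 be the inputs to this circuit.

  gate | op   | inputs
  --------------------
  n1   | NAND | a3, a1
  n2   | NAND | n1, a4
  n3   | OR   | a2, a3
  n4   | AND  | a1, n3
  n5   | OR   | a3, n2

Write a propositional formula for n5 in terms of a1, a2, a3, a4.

n1 = a3 NAND a1
n2 = n1 NAND a4 = (a3 NAND a1) NAND a4
n5 = a3 OR n2 = a3 OR ((a3 NAND a1) NAND a4)

a3 OR ((a3 NAND a1) NAND a4)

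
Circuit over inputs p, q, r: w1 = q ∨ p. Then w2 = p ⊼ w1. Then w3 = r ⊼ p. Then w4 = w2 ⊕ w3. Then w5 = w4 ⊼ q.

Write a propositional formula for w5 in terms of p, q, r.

w1 = q ∨ p
w2 = p ⊼ w1 = p ⊼ (q ∨ p)
w3 = r ⊼ p
w4 = w2 ⊕ w3 = (p ⊼ (q ∨ p)) ⊕ (r ⊼ p)
w5 = w4 ⊼ q = ((p ⊼ (q ∨ p)) ⊕ (r ⊼ p)) ⊼ q

((p ⊼ (q ∨ p)) ⊕ (r ⊼ p)) ⊼ q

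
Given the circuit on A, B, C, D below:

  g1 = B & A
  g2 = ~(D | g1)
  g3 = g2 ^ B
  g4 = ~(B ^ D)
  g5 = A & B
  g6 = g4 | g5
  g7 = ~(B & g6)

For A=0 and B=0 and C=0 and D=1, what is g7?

1

g4 = ~(0 ^ 1) = 0
g5 = 0 & 0 = 0
g6 = 0 | 0 = 0
g7 = ~(0 & 0) = 1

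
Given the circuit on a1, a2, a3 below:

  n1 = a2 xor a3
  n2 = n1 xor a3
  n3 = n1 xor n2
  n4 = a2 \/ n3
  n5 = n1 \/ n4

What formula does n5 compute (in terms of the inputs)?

(a2 xor a3) \/ (a2 \/ ((a2 xor a3) xor ((a2 xor a3) xor a3)))

n1 = a2 xor a3
n2 = n1 xor a3 = (a2 xor a3) xor a3
n3 = n1 xor n2 = (a2 xor a3) xor ((a2 xor a3) xor a3)
n4 = a2 \/ n3 = a2 \/ ((a2 xor a3) xor ((a2 xor a3) xor a3))
n5 = n1 \/ n4 = (a2 xor a3) \/ (a2 \/ ((a2 xor a3) xor ((a2 xor a3) xor a3)))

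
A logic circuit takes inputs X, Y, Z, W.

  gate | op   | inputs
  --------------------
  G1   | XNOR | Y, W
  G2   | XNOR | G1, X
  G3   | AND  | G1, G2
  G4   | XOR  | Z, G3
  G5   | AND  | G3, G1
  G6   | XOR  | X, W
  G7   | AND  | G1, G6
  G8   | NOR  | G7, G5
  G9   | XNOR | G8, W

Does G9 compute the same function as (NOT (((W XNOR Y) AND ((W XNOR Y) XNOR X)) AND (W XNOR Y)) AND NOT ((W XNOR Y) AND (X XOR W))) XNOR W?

G1 = Y XNOR W
G2 = G1 XNOR X = (Y XNOR W) XNOR X
G3 = G1 AND G2 = (Y XNOR W) AND ((Y XNOR W) XNOR X)
G5 = G3 AND G1 = ((Y XNOR W) AND ((Y XNOR W) XNOR X)) AND (Y XNOR W)
G6 = X XOR W
G7 = G1 AND G6 = (Y XNOR W) AND (X XOR W)
G8 = G7 NOR G5 = ((Y XNOR W) AND (X XOR W)) NOR (((Y XNOR W) AND ((Y XNOR W) XNOR X)) AND (Y XNOR W))
G9 = G8 XNOR W = (((Y XNOR W) AND (X XOR W)) NOR (((Y XNOR W) AND ((Y XNOR W) XNOR X)) AND (Y XNOR W))) XNOR W
At X=0, Y=0, Z=0, W=0: circuit gives 0, formula gives 0.
At X=0, Y=0, Z=0, W=1: circuit gives 1, formula gives 1.
Agrees on all 16 inputs.

Yes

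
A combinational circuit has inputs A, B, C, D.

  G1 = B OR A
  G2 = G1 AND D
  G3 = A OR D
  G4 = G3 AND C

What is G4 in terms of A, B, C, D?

G3 = A OR D
G4 = G3 AND C = (A OR D) AND C

(A OR D) AND C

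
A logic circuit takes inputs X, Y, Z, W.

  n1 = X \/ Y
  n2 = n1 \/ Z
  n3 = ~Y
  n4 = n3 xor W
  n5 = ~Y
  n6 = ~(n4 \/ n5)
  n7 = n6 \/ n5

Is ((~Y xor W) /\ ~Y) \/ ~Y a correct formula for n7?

n3 = ~Y
n4 = n3 xor W = ~Y xor W
n5 = ~Y
n6 = ~(n4 \/ n5) = ~((~Y xor W) \/ ~Y)
n7 = n6 \/ n5 = (~((~Y xor W) \/ ~Y)) \/ ~Y
At X=0, Y=1, Z=0, W=0: circuit gives 1, formula gives 0.

No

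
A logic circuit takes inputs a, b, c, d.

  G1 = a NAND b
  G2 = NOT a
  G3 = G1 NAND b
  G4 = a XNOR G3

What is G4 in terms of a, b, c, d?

G1 = a NAND b
G3 = G1 NAND b = (a NAND b) NAND b
G4 = a XNOR G3 = a XNOR ((a NAND b) NAND b)

a XNOR ((a NAND b) NAND b)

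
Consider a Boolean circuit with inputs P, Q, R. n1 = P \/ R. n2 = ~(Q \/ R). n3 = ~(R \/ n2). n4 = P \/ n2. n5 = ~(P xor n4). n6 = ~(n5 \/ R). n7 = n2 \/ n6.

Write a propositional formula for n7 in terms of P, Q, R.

n2 = ~(Q \/ R)
n4 = P \/ n2 = P \/ (~(Q \/ R))
n5 = ~(P xor n4) = ~(P xor (P \/ (~(Q \/ R))))
n6 = ~(n5 \/ R) = ~((~(P xor (P \/ (~(Q \/ R))))) \/ R)
n7 = n2 \/ n6 = (~(Q \/ R)) \/ (~((~(P xor (P \/ (~(Q \/ R))))) \/ R))

(~(Q \/ R)) \/ (~((~(P xor (P \/ (~(Q \/ R))))) \/ R))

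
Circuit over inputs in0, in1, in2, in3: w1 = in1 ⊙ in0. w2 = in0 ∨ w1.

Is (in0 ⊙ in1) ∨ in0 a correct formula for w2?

w1 = in1 ⊙ in0
w2 = in0 ∨ w1 = in0 ∨ (in1 ⊙ in0)
At in0=0, in1=1, in2=0, in3=0: circuit gives 0, formula gives 0.
At in0=0, in1=0, in2=0, in3=0: circuit gives 1, formula gives 1.
Agrees on all 16 inputs.

Yes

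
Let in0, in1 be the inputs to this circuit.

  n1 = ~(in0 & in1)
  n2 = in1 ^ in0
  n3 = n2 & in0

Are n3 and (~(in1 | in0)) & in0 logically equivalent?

No

n2 = in1 ^ in0
n3 = n2 & in0 = (in1 ^ in0) & in0
At in0=1, in1=0: circuit gives 1, formula gives 0.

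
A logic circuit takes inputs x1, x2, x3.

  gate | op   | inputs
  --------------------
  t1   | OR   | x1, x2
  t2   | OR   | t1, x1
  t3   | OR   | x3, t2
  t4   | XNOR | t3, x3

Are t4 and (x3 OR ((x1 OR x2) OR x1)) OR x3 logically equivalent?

No

t1 = x1 OR x2
t2 = t1 OR x1 = (x1 OR x2) OR x1
t3 = x3 OR t2 = x3 OR ((x1 OR x2) OR x1)
t4 = t3 XNOR x3 = (x3 OR ((x1 OR x2) OR x1)) XNOR x3
At x1=0, x2=0, x3=0: circuit gives 1, formula gives 0.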